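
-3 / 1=-3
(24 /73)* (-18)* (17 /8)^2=-7803 /292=-26.72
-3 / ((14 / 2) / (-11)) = 33 / 7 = 4.71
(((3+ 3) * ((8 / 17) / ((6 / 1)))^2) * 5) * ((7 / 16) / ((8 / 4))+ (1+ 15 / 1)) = 865 / 289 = 2.99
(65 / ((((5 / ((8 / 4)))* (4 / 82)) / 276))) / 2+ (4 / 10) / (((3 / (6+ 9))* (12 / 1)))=441325 / 6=73554.17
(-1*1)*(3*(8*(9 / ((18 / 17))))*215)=-43860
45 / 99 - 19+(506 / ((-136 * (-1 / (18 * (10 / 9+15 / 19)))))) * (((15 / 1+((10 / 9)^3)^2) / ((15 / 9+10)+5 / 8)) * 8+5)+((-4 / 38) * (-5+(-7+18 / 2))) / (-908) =16997294024165254 / 8429598276363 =2016.38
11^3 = 1331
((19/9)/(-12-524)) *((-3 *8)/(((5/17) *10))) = 323/10050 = 0.03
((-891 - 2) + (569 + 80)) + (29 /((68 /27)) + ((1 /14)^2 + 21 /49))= -193299 /833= -232.05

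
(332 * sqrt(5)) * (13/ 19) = 507.94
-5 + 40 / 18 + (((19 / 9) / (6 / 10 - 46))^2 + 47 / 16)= 10810903 / 66781584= 0.16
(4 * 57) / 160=57 / 40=1.42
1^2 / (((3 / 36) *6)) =2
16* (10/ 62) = 80/ 31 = 2.58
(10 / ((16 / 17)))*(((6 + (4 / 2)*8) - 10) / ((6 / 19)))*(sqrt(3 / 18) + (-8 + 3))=-8075 / 4 + 1615*sqrt(6) / 24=-1853.92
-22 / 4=-11 / 2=-5.50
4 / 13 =0.31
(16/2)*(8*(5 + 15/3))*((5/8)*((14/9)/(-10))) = -560/9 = -62.22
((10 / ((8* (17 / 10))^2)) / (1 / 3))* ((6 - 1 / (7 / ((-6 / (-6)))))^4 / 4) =1059660375 / 22204448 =47.72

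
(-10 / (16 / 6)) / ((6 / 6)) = -3.75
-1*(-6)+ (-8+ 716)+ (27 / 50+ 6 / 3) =35827 / 50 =716.54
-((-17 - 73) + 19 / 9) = 791 / 9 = 87.89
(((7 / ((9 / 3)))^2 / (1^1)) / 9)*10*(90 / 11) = 4900 / 99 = 49.49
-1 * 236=-236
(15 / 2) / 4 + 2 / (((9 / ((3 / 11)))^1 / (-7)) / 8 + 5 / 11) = -8611 / 664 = -12.97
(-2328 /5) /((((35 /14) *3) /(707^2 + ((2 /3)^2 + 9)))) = -6982022752 /225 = -31031212.23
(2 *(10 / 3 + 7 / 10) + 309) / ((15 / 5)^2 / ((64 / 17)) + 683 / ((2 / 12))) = 304384 / 3936375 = 0.08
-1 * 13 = -13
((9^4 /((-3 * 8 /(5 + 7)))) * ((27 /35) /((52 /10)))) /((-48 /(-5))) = -295245 /5824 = -50.69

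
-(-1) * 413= 413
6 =6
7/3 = 2.33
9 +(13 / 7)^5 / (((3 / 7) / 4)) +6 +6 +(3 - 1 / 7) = 1657015 / 7203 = 230.05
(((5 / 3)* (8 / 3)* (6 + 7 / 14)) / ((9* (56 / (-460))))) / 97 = -14950 / 54999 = -0.27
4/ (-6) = -2/ 3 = -0.67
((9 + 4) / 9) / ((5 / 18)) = 26 / 5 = 5.20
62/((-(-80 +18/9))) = 31/39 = 0.79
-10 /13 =-0.77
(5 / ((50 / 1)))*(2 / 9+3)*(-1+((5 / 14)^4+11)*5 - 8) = 17112523 / 1152480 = 14.85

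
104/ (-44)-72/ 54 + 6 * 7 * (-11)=-15368/ 33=-465.70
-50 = -50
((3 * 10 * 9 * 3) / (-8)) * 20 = -2025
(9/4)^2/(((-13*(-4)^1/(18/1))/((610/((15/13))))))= 14823/16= 926.44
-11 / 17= -0.65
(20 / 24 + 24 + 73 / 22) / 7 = 929 / 231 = 4.02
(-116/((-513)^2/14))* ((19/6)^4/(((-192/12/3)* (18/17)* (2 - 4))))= -1245811/22674816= -0.05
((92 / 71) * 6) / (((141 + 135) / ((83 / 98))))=83 / 3479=0.02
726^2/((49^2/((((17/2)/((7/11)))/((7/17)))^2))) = 1331662916529/5764801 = 230998.94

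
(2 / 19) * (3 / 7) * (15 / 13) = 90 / 1729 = 0.05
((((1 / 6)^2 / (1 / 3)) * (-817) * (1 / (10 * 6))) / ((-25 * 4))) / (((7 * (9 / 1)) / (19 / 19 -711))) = -58007 / 453600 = -0.13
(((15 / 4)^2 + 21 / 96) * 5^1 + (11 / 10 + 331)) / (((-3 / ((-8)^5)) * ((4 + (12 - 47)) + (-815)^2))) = 1437184 / 216585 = 6.64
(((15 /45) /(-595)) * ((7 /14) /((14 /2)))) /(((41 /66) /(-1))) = 11 /170765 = 0.00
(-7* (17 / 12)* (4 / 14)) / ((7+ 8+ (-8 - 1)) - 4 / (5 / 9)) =85 / 36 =2.36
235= 235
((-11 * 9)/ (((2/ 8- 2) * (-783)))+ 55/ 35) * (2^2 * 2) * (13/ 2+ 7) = 32868/ 203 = 161.91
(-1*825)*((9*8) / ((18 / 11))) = -36300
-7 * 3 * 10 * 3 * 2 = -1260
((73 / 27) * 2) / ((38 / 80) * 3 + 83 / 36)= 5840 / 4029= 1.45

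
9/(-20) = -0.45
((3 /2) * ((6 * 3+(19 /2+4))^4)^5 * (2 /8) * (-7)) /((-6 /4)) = 6790613759064448017536784535660985607 /4194304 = 1619008483663665775665470000000.00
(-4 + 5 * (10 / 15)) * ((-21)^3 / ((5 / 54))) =333396 / 5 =66679.20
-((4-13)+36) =-27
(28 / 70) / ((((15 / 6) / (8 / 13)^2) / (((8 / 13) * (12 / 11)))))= 24576 / 604175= 0.04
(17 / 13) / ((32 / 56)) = 119 / 52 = 2.29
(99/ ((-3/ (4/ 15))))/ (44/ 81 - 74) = 1782/ 14875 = 0.12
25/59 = 0.42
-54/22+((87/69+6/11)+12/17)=248/4301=0.06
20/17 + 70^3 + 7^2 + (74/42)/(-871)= 106670422594/310947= 343050.17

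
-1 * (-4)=4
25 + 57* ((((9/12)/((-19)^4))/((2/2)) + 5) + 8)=21015985/27436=766.00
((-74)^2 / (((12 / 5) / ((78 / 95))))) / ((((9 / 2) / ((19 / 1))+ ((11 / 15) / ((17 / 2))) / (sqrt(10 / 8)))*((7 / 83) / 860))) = 14868809936370000 / 164776787-2166505465238400*sqrt(5) / 164776787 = 60835974.68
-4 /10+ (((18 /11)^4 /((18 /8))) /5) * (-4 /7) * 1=-391598 /512435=-0.76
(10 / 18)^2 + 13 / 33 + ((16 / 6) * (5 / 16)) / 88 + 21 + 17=551879 / 14256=38.71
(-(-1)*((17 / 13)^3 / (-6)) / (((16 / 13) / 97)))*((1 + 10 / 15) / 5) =-476561 / 48672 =-9.79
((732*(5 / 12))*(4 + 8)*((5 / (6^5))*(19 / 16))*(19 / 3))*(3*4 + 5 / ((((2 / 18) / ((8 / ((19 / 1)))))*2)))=492575 / 1296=380.07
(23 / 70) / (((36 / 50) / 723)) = 329.94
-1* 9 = -9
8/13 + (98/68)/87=24301/38454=0.63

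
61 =61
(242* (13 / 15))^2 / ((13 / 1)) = 761332 / 225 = 3383.70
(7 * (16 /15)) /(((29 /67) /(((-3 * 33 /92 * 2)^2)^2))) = 15017317623 /40576945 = 370.09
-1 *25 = -25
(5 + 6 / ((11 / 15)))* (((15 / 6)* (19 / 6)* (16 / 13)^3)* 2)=28211200 / 72501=389.11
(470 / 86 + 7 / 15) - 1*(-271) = 178621 / 645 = 276.93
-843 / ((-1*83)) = 843 / 83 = 10.16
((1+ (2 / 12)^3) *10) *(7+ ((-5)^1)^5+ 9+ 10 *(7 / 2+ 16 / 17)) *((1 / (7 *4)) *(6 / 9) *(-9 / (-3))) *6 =-1345865 / 102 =-13194.75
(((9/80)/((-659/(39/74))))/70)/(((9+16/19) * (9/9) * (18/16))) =-741/6383469400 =-0.00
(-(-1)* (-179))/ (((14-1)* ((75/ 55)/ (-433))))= 852577/ 195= 4372.19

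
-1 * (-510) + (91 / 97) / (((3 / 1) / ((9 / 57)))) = 940021 / 1843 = 510.05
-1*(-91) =91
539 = 539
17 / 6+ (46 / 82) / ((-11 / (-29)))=11669 / 2706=4.31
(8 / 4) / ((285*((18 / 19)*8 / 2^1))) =0.00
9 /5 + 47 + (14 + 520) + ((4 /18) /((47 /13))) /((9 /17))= 11095808 /19035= 582.92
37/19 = 1.95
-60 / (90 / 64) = -128 / 3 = -42.67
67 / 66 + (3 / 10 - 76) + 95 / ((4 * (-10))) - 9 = -113599 / 1320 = -86.06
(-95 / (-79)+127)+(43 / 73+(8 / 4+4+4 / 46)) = 17890423 / 132641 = 134.88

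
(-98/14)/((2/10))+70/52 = -33.65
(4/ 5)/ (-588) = -1/ 735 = -0.00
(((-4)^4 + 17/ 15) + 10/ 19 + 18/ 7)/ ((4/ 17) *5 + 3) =8825737/ 141645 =62.31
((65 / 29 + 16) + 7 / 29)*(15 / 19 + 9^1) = 99696 / 551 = 180.94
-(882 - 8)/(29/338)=-295412/29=-10186.62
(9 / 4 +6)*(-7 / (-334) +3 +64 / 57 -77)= -15257407 / 25384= -601.06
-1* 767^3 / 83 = -451217663 / 83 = -5436357.39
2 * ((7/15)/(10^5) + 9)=13500007/750000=18.00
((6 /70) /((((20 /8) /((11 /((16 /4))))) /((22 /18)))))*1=0.12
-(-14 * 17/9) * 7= 1666/9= 185.11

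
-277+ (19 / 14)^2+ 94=-35507 / 196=-181.16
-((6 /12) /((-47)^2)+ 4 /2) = -8837 /4418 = -2.00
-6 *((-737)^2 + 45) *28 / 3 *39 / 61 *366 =-7118276256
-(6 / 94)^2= -9 / 2209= -0.00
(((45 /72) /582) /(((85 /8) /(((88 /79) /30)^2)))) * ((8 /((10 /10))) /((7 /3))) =7744 /16208969175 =0.00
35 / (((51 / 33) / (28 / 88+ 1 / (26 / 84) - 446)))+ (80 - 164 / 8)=-2201318 / 221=-9960.71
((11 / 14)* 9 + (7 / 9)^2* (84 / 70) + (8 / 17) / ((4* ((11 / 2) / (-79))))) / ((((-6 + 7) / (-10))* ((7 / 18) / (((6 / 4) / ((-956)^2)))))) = -2158579 / 8374395568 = -0.00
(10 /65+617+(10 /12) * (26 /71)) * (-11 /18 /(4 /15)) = -11754490 /8307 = -1415.01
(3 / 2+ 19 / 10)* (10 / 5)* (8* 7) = 1904 / 5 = 380.80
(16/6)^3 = 512/27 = 18.96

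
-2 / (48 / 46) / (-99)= 23 / 1188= 0.02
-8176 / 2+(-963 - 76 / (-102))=-257563 / 51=-5050.25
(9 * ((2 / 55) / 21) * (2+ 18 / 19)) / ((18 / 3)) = 8 / 1045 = 0.01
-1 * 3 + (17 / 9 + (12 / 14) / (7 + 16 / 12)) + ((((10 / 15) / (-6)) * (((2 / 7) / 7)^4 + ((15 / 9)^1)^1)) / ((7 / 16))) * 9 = -43743367588 / 9079561575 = -4.82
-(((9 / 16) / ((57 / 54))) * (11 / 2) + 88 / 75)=-93577 / 22800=-4.10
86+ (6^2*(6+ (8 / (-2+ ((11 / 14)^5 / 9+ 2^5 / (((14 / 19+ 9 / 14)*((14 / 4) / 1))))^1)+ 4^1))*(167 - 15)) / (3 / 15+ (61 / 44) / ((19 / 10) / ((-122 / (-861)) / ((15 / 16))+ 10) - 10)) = 834590490974144299014 / 764305034770297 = 1091959.95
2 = 2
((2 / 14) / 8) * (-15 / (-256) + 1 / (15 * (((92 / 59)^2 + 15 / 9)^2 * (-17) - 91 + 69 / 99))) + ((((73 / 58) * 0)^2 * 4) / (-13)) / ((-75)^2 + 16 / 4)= 4815753941571 / 4616553138411520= 0.00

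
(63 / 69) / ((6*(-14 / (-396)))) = 4.30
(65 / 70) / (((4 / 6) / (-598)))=-11661 / 14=-832.93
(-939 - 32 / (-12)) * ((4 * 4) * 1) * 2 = -89888 / 3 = -29962.67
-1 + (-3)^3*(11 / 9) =-34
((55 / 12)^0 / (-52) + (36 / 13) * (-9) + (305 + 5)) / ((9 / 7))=11529 / 52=221.71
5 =5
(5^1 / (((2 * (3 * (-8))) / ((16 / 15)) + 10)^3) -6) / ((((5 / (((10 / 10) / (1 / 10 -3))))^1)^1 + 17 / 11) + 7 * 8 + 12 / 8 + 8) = -565961 / 4956350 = -0.11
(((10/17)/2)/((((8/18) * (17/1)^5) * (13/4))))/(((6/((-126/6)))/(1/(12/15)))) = -1575/2510307176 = -0.00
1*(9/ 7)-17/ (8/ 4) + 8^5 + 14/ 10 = 2293353/ 70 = 32762.19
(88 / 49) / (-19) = -88 / 931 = -0.09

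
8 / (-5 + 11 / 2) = 16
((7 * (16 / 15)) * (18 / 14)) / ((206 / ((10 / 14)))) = 24 / 721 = 0.03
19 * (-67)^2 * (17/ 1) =1449947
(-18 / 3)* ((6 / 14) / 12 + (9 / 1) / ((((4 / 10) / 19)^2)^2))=-15394168137 / 56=-274895859.59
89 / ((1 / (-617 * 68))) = -3734084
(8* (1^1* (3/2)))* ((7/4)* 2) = 42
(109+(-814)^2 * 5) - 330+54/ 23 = 76193511/ 23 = 3312761.35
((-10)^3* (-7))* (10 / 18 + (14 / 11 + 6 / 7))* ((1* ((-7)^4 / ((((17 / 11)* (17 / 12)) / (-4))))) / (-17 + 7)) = 7149217600 / 867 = 8245925.72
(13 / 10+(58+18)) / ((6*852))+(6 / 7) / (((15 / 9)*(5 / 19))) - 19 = -30471137 / 1789200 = -17.03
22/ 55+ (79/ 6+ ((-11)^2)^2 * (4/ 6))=293227/ 30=9774.23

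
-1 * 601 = -601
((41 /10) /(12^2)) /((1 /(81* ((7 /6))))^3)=30755781 /1280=24027.95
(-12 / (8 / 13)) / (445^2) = -39 / 396050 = -0.00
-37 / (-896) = 37 / 896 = 0.04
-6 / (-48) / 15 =1 / 120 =0.01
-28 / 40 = -7 / 10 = -0.70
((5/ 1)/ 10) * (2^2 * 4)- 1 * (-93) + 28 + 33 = 162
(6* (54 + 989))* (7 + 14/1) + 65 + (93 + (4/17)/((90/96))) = 33551944/255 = 131576.25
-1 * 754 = -754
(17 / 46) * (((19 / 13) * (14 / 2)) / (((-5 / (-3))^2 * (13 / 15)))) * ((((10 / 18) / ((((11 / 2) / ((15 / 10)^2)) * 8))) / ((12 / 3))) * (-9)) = -549423 / 5472896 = -0.10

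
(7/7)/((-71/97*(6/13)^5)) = -65.23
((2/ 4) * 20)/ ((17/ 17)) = 10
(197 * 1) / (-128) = -1.54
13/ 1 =13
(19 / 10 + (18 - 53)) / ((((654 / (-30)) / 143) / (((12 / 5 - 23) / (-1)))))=4875299 / 1090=4472.75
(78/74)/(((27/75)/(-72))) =-7800/37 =-210.81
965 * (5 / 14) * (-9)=-43425 / 14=-3101.79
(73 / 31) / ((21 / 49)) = 511 / 93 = 5.49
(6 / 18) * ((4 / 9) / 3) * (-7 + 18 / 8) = -19 / 81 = -0.23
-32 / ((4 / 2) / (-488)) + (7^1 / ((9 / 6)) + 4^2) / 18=210847 / 27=7809.15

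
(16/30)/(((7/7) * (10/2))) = 8/75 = 0.11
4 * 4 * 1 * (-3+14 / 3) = 80 / 3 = 26.67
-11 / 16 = -0.69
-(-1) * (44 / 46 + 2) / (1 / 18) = 1224 / 23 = 53.22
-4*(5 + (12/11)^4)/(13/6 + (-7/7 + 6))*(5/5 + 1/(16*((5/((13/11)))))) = -251667939/69251930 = -3.63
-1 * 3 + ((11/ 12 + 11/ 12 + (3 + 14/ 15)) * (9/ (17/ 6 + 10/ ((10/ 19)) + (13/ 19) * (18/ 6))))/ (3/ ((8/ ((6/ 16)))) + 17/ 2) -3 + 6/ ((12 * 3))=-252158453/ 45174570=-5.58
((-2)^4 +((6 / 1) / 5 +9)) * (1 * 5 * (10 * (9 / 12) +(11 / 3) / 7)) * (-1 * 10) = -220735 / 21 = -10511.19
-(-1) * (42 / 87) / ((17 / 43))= 602 / 493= 1.22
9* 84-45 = 711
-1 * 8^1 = -8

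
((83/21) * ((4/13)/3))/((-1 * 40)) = -83/8190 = -0.01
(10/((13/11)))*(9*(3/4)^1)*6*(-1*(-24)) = 106920/13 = 8224.62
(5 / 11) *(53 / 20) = 53 / 44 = 1.20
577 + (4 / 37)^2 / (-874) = 345191973 / 598253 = 577.00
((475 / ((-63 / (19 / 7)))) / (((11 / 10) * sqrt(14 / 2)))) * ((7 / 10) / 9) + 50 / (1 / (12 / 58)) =300 / 29 - 9025 * sqrt(7) / 43659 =9.80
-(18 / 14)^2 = -81 / 49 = -1.65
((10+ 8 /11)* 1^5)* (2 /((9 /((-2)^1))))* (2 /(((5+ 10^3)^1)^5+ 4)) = -944 /101499874059684771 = -0.00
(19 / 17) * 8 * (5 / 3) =14.90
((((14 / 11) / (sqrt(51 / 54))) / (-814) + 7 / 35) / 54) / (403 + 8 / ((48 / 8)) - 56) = 1 / 94050 - 7 * sqrt(34) / 477203430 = 0.00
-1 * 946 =-946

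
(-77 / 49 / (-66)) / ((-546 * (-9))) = 1 / 206388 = 0.00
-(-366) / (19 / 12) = 4392 / 19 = 231.16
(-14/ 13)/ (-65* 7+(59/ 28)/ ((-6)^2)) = 14112/ 5961553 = 0.00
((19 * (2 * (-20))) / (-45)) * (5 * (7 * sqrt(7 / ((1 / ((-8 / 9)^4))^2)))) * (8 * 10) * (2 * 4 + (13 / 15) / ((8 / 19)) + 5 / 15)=811677.01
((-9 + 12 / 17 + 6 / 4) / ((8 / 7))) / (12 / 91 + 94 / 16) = -147147 / 148682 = -0.99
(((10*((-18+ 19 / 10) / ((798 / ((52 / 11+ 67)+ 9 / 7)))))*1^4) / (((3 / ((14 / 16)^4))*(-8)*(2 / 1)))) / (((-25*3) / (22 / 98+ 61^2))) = -152818141 / 17121280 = -8.93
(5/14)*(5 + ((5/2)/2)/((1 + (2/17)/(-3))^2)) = 305125/134456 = 2.27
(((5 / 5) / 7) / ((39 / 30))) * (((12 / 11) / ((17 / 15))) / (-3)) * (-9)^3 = 437400 / 17017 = 25.70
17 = 17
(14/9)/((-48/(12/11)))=-7/198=-0.04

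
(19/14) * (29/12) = 551/168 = 3.28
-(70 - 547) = 477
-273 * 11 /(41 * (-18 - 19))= 1.98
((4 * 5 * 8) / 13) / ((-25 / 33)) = -1056 / 65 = -16.25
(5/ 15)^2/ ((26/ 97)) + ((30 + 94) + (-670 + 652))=24901/ 234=106.41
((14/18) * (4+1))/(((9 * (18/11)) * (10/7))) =539/2916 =0.18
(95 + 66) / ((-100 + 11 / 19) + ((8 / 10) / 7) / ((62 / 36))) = -3319015 / 2048197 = -1.62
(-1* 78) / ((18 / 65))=-845 / 3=-281.67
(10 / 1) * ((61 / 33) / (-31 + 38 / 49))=-29890 / 48873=-0.61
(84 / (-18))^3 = -2744 / 27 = -101.63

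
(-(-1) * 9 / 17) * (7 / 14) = 9 / 34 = 0.26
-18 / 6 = -3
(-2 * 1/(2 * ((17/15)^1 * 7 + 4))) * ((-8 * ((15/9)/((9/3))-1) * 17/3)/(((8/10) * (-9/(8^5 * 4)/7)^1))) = 3119513600/14499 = 215153.71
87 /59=1.47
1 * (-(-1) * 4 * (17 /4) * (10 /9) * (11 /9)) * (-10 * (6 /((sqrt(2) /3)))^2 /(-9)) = 37400 /9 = 4155.56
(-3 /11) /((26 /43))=-129 /286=-0.45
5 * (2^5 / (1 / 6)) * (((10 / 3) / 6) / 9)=1600 / 27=59.26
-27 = -27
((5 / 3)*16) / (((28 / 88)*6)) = 13.97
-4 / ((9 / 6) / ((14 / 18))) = -56 / 27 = -2.07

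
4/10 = 2/5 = 0.40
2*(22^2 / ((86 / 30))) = 337.67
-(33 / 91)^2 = -1089 / 8281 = -0.13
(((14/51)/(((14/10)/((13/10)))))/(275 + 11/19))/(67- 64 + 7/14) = 247/934626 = 0.00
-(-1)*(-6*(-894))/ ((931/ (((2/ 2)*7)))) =40.33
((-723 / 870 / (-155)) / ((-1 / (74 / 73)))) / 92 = -8917 / 150942100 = -0.00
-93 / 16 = -5.81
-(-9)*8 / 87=24 / 29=0.83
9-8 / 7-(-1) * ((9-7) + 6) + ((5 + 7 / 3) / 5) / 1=1819 / 105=17.32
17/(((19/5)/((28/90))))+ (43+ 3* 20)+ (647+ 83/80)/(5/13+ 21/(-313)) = 1995651943/930240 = 2145.31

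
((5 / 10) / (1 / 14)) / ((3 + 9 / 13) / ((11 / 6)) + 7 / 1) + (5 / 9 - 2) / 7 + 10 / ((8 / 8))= 858376 / 81207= 10.57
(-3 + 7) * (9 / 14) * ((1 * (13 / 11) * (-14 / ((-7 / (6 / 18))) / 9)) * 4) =208 / 231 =0.90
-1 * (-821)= 821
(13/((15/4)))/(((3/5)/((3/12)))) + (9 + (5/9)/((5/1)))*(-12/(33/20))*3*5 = -98257/99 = -992.49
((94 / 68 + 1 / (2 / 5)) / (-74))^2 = 1089 / 395641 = 0.00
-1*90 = -90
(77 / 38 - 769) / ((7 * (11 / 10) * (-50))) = 5829 / 2926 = 1.99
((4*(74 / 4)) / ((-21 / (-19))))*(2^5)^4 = 1474297856 / 21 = 70204659.81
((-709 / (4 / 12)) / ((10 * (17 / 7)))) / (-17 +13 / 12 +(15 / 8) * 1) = 178668 / 28645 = 6.24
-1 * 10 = -10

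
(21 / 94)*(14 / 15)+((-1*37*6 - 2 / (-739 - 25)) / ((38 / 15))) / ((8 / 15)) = -4478268353 / 27290080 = -164.10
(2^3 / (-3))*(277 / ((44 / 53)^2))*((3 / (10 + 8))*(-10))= 3890465 / 2178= 1786.26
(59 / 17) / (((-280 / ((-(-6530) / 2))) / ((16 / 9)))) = -77054 / 1071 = -71.95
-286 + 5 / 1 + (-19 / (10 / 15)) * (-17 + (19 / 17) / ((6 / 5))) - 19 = 10741 / 68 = 157.96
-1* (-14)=14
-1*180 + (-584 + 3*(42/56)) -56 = -3271/4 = -817.75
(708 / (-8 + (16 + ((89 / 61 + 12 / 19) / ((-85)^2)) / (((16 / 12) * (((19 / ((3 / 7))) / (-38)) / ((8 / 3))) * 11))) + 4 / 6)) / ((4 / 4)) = 11606052150 / 142069579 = 81.69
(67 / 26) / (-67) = -1 / 26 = -0.04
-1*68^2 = -4624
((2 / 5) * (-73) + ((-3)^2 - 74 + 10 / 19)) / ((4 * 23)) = -1.02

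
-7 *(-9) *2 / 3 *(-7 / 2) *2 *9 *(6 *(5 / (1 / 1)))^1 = -79380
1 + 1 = 2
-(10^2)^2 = -10000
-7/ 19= -0.37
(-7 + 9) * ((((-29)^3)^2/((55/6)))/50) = 3568939926/1375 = 2595592.67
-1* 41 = -41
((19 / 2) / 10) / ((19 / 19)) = 19 / 20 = 0.95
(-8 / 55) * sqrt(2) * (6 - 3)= -24 * sqrt(2) / 55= -0.62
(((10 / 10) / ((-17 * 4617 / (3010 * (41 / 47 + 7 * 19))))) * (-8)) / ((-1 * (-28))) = 5411120 / 3688983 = 1.47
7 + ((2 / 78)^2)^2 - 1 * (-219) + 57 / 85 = 44573067832 / 196642485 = 226.67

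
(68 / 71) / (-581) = -68 / 41251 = -0.00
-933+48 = -885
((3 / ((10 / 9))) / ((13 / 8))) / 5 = 108 / 325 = 0.33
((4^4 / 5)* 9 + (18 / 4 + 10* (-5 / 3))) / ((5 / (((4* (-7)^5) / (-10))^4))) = 8591392896796479371672 / 46875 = 183283048464991559.93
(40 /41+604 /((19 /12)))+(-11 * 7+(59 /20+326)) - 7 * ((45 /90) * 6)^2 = 8902401 /15580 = 571.40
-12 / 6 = -2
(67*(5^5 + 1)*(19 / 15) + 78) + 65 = 1327181 / 5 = 265436.20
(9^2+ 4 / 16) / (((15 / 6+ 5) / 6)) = 65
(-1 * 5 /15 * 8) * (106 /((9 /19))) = -16112 /27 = -596.74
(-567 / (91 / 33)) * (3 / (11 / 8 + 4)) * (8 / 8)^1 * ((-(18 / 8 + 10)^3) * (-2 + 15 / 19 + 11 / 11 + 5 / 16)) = 29246247261 / 1359488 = 21512.69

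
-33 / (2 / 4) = -66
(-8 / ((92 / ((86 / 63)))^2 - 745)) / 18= -7396 / 63188091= -0.00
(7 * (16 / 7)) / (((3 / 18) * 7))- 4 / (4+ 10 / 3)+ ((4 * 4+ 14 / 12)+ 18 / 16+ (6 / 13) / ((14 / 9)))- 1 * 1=738911 / 24024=30.76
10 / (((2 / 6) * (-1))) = -30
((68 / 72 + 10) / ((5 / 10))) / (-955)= -0.02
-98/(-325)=98/325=0.30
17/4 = 4.25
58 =58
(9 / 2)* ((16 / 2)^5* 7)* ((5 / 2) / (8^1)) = 322560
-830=-830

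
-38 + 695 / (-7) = -961 / 7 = -137.29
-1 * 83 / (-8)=83 / 8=10.38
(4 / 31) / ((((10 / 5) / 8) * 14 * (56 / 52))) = 52 / 1519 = 0.03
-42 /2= -21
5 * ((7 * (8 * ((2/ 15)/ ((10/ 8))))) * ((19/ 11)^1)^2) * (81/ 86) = 2183328/ 26015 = 83.93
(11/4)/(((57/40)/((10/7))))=1100/399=2.76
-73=-73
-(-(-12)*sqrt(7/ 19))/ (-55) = 0.13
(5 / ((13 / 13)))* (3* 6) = 90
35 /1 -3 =32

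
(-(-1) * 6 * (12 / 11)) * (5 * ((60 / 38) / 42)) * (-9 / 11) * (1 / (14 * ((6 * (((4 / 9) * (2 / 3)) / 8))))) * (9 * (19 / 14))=-164025 / 41503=-3.95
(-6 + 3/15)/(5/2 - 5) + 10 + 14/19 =13.06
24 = 24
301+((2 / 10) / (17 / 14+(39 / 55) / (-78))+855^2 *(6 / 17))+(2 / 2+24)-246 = 2035805949 / 7888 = 258088.99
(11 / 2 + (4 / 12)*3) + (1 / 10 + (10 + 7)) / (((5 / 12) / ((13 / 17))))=32201 / 850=37.88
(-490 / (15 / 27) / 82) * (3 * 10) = -13230 / 41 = -322.68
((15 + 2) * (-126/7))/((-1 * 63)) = 34/7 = 4.86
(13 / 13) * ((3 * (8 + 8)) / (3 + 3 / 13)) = 104 / 7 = 14.86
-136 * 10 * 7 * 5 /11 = -47600 /11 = -4327.27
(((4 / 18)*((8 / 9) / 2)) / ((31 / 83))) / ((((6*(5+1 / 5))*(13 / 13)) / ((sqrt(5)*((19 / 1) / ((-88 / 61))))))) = -480985*sqrt(5) / 4308876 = -0.25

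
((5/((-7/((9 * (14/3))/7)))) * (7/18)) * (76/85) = -76/51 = -1.49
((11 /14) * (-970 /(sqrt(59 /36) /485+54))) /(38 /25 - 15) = 60989373225000 /58250738737219 - 388121250 * sqrt(59) /58250738737219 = 1.05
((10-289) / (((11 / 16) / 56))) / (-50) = 124992 / 275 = 454.52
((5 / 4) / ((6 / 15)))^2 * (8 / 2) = 625 / 16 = 39.06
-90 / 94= -45 / 47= -0.96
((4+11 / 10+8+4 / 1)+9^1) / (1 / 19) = 4959 / 10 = 495.90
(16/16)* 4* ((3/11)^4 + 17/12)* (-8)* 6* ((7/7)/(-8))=499738/14641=34.13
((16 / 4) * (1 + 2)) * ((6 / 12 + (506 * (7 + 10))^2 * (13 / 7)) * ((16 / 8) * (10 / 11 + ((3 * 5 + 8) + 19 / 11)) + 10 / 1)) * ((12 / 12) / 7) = 7780067642484 / 539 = 14434262787.54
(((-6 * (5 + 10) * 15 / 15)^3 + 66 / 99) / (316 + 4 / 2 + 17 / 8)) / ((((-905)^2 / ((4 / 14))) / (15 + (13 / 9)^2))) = -0.01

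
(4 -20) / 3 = -16 / 3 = -5.33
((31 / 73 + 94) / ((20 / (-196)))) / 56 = -48251 / 2920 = -16.52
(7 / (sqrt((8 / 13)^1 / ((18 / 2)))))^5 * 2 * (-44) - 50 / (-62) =25 / 31 - 7592343759 * sqrt(26) / 32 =-1209797154.85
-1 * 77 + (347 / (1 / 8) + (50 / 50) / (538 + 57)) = 1605906 / 595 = 2699.00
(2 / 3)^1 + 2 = 8 / 3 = 2.67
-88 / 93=-0.95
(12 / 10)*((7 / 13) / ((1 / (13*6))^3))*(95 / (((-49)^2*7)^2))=4161456 / 40353607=0.10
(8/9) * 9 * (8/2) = 32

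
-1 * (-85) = 85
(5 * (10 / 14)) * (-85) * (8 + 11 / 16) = -295375 / 112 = -2637.28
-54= -54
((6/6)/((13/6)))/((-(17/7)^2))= -294/3757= -0.08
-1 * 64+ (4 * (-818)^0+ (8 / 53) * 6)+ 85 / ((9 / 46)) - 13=172841 / 477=362.35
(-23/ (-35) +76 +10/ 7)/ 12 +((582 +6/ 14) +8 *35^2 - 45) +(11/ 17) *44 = 24686327/ 2380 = 10372.41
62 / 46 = 31 / 23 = 1.35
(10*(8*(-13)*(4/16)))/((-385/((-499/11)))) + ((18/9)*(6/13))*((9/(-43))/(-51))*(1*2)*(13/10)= -94809448/3095785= -30.63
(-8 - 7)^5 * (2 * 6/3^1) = -3037500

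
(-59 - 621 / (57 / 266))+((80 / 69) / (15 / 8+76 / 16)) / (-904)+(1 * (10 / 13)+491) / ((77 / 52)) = -83523037357 / 31819557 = -2624.90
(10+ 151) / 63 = 23 / 9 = 2.56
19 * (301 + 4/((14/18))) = 40717/7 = 5816.71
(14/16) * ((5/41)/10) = 7/656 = 0.01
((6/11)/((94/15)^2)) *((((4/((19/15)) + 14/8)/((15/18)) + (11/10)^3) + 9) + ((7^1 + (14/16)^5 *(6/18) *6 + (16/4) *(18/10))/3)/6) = 35860638963/151283630080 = 0.24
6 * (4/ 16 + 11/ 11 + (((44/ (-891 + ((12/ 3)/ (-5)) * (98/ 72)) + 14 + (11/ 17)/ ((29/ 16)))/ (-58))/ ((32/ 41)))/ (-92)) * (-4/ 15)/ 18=-1058949754813/ 9504425998080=-0.11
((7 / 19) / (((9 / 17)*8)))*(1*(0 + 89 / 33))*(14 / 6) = 0.55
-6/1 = -6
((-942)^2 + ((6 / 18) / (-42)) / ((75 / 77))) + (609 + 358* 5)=1201180039 / 1350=889762.99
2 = 2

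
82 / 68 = 41 / 34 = 1.21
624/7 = 89.14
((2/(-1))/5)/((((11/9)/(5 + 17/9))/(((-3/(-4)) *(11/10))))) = -93/50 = -1.86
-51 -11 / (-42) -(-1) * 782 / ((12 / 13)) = 5575 / 7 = 796.43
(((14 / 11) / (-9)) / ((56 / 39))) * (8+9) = -221 / 132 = -1.67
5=5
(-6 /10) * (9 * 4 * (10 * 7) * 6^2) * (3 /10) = -81648 /5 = -16329.60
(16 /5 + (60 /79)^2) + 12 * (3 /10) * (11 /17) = 647854 /106097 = 6.11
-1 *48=-48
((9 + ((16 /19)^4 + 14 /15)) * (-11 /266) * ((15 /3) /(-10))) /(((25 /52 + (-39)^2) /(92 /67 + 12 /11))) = 481623715352 /1378167225441405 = 0.00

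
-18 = -18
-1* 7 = -7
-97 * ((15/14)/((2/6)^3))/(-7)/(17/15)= 589275/1666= 353.71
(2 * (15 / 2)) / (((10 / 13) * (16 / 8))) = 9.75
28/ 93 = 0.30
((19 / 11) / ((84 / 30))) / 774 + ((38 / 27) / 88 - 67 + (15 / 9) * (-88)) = -19099658 / 89397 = -213.65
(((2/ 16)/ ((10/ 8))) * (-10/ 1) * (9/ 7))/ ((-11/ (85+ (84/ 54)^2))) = 7081/ 693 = 10.22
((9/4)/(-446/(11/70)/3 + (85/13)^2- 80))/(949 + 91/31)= -119691/49793948200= -0.00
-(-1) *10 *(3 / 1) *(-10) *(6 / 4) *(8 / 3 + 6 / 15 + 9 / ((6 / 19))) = -14205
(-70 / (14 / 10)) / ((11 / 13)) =-650 / 11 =-59.09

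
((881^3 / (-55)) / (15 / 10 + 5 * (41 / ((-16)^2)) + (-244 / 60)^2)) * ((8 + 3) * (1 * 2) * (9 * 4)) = -567169281239040 / 1085101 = -522688008.99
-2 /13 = -0.15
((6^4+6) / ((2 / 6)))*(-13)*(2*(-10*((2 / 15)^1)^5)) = 722176 / 16875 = 42.80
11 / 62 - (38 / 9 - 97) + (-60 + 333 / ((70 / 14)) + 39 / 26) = 140972 / 1395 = 101.06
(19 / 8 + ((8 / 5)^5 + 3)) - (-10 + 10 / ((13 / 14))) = 4904747 / 325000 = 15.09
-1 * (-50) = 50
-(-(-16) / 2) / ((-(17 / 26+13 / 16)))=1664 / 305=5.46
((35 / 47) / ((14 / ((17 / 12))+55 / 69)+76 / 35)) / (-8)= -1436925 / 198374968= -0.01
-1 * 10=-10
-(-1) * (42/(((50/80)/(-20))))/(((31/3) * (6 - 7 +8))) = -576/31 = -18.58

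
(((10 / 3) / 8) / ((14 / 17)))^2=7225 / 28224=0.26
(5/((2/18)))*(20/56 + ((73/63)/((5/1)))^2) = 81533/4410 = 18.49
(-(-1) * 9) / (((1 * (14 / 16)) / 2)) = 144 / 7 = 20.57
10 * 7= 70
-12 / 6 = -2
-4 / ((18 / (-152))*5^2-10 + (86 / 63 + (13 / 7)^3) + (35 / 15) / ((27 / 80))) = -8446032 / 3638933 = -2.32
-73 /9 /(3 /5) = -365 /27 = -13.52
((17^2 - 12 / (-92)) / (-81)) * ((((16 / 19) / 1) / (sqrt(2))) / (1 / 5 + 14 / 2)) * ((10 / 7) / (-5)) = 1000 * sqrt(2) / 16767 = 0.08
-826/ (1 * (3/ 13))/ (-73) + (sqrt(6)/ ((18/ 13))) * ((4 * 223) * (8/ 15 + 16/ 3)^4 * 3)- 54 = -1088/ 219 + 347703369728 * sqrt(6)/ 151875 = 5607868.86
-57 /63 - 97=-2056 /21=-97.90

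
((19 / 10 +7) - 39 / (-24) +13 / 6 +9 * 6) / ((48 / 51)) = 136051 / 1920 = 70.86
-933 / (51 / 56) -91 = -18963 / 17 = -1115.47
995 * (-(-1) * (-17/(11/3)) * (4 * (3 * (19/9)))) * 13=-16712020/11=-1519274.55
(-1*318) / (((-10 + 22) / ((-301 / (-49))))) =-2279 / 14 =-162.79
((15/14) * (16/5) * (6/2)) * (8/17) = 576/119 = 4.84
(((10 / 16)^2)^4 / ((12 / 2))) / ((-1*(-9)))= 390625 / 905969664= 0.00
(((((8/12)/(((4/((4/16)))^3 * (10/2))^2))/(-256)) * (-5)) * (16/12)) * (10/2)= 1/4831838208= 0.00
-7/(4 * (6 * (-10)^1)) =7/240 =0.03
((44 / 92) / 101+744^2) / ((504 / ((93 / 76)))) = 5694541187 / 4237152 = 1343.95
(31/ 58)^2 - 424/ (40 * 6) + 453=22783649/ 50460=451.52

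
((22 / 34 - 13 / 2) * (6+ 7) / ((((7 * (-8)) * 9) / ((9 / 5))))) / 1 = 2587 / 9520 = 0.27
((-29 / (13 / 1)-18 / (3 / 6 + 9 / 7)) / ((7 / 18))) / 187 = -72018 / 425425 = -0.17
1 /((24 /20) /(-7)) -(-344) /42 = 33 /14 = 2.36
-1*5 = -5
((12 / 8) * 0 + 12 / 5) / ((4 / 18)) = 54 / 5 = 10.80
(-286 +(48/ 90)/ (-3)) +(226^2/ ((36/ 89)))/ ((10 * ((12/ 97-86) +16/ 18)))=-2903053657/ 6677460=-434.75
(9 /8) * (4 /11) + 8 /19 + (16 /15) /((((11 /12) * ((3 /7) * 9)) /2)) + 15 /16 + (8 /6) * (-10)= -4948831 /451440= -10.96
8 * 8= 64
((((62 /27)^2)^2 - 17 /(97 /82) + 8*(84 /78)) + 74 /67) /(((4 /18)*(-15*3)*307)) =-103956686698 /13784255720469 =-0.01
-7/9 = -0.78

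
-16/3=-5.33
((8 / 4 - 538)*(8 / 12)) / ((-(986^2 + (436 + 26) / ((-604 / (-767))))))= 323744 / 881341107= 0.00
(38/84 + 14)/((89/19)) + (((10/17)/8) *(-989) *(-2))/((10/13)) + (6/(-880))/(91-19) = 7163740603/37280320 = 192.16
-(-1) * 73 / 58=73 / 58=1.26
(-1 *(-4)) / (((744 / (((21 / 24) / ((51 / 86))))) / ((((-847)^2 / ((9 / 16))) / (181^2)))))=431880218 / 1398468807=0.31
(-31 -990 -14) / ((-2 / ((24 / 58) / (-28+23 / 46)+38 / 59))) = 6126579 / 18821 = 325.52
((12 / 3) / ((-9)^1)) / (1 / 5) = -20 / 9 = -2.22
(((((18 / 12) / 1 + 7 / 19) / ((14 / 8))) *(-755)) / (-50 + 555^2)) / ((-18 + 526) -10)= -10721 / 2039841615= -0.00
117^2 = 13689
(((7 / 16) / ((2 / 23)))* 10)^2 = 648025 / 256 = 2531.35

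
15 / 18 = 5 / 6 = 0.83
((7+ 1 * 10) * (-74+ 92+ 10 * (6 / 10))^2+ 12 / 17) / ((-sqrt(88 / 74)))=-83238 * sqrt(407) / 187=-8980.02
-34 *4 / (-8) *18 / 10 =153 / 5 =30.60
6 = 6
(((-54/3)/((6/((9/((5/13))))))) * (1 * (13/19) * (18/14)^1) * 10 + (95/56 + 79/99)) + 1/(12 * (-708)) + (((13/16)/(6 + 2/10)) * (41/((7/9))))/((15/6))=-26214170877/42813232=-612.29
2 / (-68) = -1 / 34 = -0.03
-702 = -702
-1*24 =-24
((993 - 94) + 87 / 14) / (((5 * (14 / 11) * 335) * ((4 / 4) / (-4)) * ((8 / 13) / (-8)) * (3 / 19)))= 34432541 / 246225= 139.84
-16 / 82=-8 / 41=-0.20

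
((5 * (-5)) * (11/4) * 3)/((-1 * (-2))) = -825/8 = -103.12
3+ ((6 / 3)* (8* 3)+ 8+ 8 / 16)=119 / 2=59.50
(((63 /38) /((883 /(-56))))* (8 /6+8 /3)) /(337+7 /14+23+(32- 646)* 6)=14112 /111516719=0.00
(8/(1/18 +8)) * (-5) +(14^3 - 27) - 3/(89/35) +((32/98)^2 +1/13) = 218403283057/80560753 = 2711.04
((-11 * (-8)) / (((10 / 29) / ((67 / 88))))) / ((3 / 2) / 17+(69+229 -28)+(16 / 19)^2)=11924191 / 16618835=0.72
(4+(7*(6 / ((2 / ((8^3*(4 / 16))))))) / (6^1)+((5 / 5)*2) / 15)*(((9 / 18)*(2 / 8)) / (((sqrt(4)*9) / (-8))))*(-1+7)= -6782 / 45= -150.71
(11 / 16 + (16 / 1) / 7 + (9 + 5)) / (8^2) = 1901 / 7168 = 0.27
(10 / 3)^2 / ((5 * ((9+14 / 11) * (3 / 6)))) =440 / 1017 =0.43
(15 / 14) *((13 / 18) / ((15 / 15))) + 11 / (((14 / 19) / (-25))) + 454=6851 / 84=81.56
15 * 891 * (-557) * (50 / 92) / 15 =-12407175 / 46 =-269721.20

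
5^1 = 5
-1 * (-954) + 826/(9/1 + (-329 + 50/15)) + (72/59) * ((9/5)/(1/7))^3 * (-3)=-892879143/140125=-6372.02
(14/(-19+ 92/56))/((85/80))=-3136/4131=-0.76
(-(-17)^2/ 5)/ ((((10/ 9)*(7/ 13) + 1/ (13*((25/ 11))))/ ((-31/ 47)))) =5241015/ 86903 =60.31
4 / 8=1 / 2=0.50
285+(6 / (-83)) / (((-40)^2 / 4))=4730997 / 16600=285.00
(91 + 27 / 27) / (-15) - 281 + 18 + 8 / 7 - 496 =-80219 / 105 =-763.99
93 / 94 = 0.99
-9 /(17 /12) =-108 /17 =-6.35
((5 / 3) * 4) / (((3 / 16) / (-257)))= -82240 / 9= -9137.78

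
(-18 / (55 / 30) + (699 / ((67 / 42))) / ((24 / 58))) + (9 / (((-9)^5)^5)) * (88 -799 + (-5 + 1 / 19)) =2343658146095345032912910589127 / 2233939004810891511233288166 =1049.11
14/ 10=7/ 5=1.40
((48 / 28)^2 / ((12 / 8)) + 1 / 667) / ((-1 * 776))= -64081 / 25362008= -0.00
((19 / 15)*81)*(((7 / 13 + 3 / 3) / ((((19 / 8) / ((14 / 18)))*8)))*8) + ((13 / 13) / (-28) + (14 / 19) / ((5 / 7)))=1821957 / 34580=52.69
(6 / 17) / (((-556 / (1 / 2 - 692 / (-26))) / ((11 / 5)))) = -4653 / 122876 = -0.04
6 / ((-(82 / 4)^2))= -24 / 1681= -0.01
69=69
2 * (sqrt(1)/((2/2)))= 2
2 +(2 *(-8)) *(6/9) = -26/3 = -8.67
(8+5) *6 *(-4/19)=-16.42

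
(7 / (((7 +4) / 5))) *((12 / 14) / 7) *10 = 300 / 77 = 3.90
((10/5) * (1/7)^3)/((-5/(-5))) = 2/343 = 0.01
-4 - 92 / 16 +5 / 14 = -263 / 28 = -9.39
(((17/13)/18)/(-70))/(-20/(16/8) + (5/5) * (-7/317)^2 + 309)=-1708313/492157738800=-0.00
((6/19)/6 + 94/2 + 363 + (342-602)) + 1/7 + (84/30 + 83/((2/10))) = 377717/665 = 568.00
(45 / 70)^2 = 81 / 196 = 0.41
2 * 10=20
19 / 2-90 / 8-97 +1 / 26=-5133 / 52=-98.71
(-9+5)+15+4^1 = 15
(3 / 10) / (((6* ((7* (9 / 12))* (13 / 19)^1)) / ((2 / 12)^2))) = 19 / 49140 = 0.00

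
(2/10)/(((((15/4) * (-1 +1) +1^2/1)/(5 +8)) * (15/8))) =104/75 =1.39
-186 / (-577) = 186 / 577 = 0.32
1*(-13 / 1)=-13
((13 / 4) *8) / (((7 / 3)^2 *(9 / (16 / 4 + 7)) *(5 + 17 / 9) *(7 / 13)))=16731 / 10633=1.57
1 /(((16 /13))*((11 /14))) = 91 /88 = 1.03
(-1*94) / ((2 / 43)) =-2021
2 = 2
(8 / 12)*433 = 866 / 3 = 288.67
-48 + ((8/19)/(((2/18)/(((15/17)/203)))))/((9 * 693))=-727029032/15146439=-48.00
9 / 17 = 0.53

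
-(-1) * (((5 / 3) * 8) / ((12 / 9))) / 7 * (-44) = -440 / 7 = -62.86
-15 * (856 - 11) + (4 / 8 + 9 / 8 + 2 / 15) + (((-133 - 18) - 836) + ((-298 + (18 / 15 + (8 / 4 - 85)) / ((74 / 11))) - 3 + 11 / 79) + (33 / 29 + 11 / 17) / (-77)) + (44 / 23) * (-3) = -389188244063167 / 27840873480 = -13979.02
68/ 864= 17/ 216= 0.08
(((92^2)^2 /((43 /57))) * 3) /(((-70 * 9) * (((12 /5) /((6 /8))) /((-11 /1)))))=1554465.62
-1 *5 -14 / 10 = -32 / 5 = -6.40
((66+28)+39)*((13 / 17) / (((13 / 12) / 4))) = 6384 / 17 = 375.53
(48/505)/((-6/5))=-8/101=-0.08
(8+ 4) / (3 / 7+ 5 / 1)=42 / 19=2.21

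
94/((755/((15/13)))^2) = 846/3853369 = 0.00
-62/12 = -31/6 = -5.17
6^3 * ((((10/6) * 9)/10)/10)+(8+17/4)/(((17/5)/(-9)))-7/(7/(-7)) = 2371/340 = 6.97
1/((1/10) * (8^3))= 5/256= 0.02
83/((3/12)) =332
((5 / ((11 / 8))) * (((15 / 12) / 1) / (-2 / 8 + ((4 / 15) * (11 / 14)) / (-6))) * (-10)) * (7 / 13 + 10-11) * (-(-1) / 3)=-24.54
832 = 832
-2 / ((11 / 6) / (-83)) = 996 / 11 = 90.55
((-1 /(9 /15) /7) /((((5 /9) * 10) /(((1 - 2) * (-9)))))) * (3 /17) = -81 /1190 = -0.07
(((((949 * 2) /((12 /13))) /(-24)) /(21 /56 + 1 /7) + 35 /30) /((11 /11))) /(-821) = 42875 /214281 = 0.20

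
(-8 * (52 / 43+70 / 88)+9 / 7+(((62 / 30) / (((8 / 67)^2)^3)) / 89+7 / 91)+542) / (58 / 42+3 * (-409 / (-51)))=2186963616066107269 / 6514572528189440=335.70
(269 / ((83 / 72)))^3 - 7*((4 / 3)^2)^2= 588489328684288 / 46314747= 12706305.59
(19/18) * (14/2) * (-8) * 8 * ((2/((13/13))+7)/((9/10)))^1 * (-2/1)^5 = 1361920/9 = 151324.44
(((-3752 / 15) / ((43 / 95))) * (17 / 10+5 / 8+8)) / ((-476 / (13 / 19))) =359723 / 43860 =8.20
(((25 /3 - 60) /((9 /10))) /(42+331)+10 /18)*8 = 32360 /10071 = 3.21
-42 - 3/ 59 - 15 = -3366/ 59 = -57.05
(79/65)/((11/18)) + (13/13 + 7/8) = 3.86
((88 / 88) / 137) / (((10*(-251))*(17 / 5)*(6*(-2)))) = 1 / 14029896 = 0.00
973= 973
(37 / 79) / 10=37 / 790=0.05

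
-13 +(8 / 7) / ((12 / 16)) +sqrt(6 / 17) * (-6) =-241 / 21 - 6 * sqrt(102) / 17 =-15.04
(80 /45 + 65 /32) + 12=4553 /288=15.81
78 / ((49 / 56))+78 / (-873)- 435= -704693 / 2037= -345.95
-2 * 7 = -14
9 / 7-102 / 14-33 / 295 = -1803 / 295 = -6.11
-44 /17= -2.59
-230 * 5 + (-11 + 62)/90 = -34483/30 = -1149.43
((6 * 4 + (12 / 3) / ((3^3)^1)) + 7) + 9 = 1084 / 27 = 40.15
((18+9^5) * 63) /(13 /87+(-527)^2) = 323746227 /24162436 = 13.40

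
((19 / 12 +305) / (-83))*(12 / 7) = -3679 / 581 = -6.33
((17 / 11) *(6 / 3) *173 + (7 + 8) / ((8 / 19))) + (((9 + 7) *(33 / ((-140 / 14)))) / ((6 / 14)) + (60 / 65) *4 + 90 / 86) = 111147133 / 245960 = 451.89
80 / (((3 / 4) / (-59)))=-18880 / 3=-6293.33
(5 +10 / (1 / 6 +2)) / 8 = 125 / 104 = 1.20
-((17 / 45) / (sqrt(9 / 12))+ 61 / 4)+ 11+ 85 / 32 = -2.03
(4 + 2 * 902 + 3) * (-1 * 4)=-7244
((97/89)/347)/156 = 97/4817748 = 0.00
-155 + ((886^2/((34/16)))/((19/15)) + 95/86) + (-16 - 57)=8094856021/27778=291412.49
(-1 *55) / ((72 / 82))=-2255 / 36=-62.64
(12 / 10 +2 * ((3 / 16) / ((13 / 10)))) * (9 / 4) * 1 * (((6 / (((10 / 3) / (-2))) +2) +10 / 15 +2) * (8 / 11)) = 9288 / 3575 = 2.60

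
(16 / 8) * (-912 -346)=-2516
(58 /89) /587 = 0.00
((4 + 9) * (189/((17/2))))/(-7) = -702/17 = -41.29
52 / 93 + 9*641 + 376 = 571537 / 93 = 6145.56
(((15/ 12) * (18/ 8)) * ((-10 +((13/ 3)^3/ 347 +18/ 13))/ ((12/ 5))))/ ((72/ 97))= -2475359975/ 187080192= -13.23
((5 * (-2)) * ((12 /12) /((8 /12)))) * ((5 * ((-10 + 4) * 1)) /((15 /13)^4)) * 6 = 114244 /75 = 1523.25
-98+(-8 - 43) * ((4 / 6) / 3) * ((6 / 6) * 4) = -430 / 3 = -143.33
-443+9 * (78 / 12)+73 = -623 / 2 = -311.50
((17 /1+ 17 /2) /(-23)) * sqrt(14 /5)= -51 * sqrt(70) /230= -1.86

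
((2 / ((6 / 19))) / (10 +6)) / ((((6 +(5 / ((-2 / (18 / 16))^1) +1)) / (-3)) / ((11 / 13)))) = -0.24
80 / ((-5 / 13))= -208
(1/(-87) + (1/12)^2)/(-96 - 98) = 19/810144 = 0.00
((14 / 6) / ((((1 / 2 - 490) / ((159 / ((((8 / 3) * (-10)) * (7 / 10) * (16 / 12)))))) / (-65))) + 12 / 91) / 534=-877829 / 253725472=-0.00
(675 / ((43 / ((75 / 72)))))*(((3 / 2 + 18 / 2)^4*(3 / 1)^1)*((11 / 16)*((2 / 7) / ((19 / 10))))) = 25786096875 / 418304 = 61644.39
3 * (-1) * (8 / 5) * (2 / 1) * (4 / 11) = -192 / 55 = -3.49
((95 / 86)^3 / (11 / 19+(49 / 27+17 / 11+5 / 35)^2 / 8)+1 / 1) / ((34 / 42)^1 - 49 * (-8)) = 3796338771517278 / 910427204001973457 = 0.00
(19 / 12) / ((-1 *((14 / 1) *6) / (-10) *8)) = 95 / 4032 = 0.02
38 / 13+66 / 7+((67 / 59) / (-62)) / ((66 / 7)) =271322393 / 21969948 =12.35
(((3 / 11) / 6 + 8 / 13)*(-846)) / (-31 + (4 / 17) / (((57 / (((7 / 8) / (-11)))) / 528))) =25822881 / 1439867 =17.93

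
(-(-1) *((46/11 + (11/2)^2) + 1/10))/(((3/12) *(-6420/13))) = -923/3300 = -0.28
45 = 45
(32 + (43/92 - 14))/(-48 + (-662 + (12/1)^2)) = -1699/52072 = -0.03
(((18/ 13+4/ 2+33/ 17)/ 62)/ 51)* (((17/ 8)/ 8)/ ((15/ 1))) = 1177/ 39461760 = 0.00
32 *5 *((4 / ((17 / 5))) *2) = 6400 / 17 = 376.47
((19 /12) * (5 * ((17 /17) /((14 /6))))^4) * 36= 2885625 /2401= 1201.84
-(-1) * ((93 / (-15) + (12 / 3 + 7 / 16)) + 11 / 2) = 299 / 80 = 3.74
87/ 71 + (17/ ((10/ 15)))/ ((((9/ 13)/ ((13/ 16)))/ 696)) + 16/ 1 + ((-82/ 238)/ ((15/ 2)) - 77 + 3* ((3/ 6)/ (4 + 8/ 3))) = 21057937217/ 1013880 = 20769.65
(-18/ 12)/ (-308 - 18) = 3/ 652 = 0.00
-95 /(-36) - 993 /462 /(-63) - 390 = -835077 /2156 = -387.33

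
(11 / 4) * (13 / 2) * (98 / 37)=7007 / 148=47.34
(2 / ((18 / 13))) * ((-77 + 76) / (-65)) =1 / 45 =0.02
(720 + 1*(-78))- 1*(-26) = 668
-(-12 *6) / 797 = 72 / 797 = 0.09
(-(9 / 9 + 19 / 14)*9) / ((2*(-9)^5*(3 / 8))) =22 / 45927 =0.00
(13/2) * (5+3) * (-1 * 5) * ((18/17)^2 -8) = 516880/289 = 1788.51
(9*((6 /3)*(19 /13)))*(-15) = -5130 /13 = -394.62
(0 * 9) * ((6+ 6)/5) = 0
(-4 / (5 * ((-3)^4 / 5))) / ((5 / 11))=-44 / 405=-0.11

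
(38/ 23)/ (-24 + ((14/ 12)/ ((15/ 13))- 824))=-3420/ 1753267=-0.00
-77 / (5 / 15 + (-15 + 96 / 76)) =4389 / 764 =5.74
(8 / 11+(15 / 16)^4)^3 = 1263785953496597747 / 374643194001883136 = 3.37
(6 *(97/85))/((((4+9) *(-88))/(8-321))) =91083/48620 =1.87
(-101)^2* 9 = 91809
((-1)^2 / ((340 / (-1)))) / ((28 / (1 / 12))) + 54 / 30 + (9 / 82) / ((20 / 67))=10153039 / 4683840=2.17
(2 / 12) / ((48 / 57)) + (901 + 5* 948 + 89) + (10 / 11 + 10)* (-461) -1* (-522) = 1291601 / 1056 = 1223.11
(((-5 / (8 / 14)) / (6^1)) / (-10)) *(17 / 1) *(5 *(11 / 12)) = 11.36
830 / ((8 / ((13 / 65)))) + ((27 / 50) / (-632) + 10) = 971673 / 31600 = 30.75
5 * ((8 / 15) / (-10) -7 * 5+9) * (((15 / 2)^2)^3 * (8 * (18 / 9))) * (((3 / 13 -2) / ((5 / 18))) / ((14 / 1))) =30715048125 / 182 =168764000.69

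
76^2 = 5776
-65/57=-1.14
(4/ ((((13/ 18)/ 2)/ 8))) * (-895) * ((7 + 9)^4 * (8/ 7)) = -540561899520/ 91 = -5940240654.07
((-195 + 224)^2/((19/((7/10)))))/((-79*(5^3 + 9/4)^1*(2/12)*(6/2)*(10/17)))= -200158/19100225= -0.01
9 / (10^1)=9 / 10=0.90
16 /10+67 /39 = 647 /195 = 3.32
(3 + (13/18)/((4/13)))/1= 385/72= 5.35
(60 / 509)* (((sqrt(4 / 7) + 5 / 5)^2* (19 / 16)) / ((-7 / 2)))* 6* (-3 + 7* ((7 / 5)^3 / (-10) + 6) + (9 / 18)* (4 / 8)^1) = -175540563 / 12470500 - 15958233* sqrt(7) / 3117625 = -27.62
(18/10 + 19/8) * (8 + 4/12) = 835/24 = 34.79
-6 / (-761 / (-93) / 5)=-3.67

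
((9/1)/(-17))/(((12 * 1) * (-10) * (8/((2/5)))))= 3/13600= 0.00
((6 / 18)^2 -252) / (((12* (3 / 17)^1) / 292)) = -34732.68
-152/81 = -1.88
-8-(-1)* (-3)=-11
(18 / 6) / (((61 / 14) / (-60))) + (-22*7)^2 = 1444156 / 61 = 23674.69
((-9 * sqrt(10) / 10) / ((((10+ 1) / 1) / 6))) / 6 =-0.26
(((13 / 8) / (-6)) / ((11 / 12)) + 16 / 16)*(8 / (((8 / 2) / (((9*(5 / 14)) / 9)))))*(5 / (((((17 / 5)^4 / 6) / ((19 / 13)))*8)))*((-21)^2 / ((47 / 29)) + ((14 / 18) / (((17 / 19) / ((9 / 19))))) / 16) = 1247419171875 / 222088352512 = 5.62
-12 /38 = -6 /19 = -0.32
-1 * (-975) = 975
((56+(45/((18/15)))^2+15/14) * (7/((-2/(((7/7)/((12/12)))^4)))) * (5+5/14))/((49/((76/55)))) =-11677305/15092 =-773.74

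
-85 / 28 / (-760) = 17 / 4256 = 0.00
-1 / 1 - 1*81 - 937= -1019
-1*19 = -19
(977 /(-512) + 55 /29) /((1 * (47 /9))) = -1557 /697856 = -0.00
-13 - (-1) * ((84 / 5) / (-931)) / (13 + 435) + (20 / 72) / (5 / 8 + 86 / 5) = -6205767331 / 477938160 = -12.98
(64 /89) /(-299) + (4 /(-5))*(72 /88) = -961516 /1463605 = -0.66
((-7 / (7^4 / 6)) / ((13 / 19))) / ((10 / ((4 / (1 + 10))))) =-228 / 245245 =-0.00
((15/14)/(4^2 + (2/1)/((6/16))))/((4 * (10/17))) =153/7168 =0.02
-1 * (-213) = 213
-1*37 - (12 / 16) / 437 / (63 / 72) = -113189 / 3059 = -37.00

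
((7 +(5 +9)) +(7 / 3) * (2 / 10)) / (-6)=-161 / 45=-3.58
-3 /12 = -1 /4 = -0.25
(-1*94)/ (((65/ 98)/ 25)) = -46060/ 13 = -3543.08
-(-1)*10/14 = 0.71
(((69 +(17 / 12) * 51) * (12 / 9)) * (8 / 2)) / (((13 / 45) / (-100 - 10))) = -3729000 / 13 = -286846.15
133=133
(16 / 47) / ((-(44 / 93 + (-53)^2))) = -1488 / 12280207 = -0.00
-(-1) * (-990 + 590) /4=-100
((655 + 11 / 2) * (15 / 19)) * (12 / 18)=6605 / 19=347.63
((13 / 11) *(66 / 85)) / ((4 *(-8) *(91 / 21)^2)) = -27 / 17680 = -0.00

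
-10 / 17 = -0.59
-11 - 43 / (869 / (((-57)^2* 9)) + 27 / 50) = -72030677 / 832957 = -86.48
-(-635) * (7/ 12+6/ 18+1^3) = 14605/ 12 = 1217.08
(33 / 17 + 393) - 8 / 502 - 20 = 1599806 / 4267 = 374.93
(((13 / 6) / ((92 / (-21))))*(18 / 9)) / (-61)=91 / 5612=0.02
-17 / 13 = -1.31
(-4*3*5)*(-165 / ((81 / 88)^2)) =8518400 / 729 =11685.05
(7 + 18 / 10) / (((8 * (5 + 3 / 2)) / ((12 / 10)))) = 66 / 325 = 0.20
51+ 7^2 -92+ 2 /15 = 122 /15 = 8.13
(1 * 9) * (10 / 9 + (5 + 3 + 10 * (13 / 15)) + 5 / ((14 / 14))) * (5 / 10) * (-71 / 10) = -2911 / 4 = -727.75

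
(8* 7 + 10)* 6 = 396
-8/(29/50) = -400/29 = -13.79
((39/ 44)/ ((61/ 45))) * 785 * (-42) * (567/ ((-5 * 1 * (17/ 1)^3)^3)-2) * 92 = 143473439965836958614/ 36169302331585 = 3966718.48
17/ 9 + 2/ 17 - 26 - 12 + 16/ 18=-5371/ 153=-35.10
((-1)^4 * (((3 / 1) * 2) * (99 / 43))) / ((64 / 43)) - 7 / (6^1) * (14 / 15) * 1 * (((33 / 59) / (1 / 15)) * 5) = -68717 / 1888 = -36.40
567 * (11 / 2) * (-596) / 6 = -309771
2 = 2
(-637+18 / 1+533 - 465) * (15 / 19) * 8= -3480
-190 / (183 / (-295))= 56050 / 183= 306.28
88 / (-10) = -44 / 5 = -8.80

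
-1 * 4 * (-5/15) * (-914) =-3656/3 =-1218.67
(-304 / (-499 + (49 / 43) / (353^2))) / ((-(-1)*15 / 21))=712638871 / 835542270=0.85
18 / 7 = 2.57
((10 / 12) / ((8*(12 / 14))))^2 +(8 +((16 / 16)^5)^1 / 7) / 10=2406779 / 2903040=0.83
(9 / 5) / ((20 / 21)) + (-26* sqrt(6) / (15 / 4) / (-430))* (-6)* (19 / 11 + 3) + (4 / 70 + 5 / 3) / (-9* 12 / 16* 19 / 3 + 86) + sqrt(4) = 1427717 / 363300 -5408* sqrt(6) / 11825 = 2.81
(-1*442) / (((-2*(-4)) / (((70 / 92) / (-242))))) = 7735 / 44528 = 0.17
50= 50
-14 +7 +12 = 5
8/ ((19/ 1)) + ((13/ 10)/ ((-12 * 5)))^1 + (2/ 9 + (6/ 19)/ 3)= 0.73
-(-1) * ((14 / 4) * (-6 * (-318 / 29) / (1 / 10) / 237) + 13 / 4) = 118823 / 9164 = 12.97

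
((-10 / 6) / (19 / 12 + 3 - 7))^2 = 400 / 841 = 0.48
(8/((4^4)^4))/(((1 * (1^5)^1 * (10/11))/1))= 11/5368709120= 0.00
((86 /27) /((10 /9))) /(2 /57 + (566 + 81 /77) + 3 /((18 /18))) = 62909 /12510560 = 0.01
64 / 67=0.96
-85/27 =-3.15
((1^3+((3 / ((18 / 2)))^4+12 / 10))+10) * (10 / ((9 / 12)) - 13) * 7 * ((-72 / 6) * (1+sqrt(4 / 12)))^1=-138488 / 405 - 138488 * sqrt(3) / 1215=-539.37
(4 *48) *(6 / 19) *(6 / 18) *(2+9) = 4224 / 19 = 222.32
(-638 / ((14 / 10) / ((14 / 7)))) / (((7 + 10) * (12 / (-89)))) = 141955 / 357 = 397.63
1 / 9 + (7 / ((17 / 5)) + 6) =1250 / 153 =8.17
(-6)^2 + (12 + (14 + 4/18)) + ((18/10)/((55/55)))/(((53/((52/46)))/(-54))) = 3299476/54855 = 60.15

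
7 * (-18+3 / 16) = -124.69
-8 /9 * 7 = -56 /9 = -6.22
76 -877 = -801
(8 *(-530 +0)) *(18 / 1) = -76320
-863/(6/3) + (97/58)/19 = -237708/551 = -431.41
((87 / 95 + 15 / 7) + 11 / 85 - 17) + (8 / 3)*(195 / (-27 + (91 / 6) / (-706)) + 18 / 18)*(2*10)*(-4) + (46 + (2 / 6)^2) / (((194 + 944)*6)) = 1312.38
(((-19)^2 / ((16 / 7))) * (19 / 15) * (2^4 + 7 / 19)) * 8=785897 / 30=26196.57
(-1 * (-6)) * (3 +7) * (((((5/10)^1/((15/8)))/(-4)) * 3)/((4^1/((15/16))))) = -45/16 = -2.81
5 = 5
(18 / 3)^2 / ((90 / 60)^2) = 16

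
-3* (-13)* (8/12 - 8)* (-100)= 28600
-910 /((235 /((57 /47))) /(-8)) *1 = 82992 /2209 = 37.57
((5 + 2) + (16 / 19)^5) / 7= 18381269 / 17332693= 1.06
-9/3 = -3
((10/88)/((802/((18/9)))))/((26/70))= 175/229372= 0.00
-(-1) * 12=12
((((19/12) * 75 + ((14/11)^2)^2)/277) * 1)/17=0.03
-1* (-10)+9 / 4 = 49 / 4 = 12.25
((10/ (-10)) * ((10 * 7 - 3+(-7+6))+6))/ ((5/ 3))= -216/ 5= -43.20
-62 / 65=-0.95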